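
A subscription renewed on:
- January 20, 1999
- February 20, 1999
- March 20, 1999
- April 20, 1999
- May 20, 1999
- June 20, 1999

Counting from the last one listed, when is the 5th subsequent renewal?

The day-of-month is always 20 (31, 28, 31, 30, 31 days between events).
So this recurs on the 20th of each month.
Next: July 1999 → July 20, 1999.
August 1999: August 20, 1999.
Next: September 1999 → September 20, 1999.
Next: October 1999 → October 20, 1999.
Next: November 1999 → November 20, 1999.

November 20, 1999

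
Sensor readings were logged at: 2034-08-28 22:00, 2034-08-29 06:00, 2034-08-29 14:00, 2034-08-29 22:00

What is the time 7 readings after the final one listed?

2034-09-01 06:00

Gaps: 8, 8, 8 hours — each event is 8 hours after the previous one.
2034-08-29 22:00 + 8 h = 2034-08-30 06:00.
2034-08-30 06:00 + 8 h = 2034-08-30 14:00.
2034-08-30 14:00 + 8 h = 2034-08-30 22:00.
2034-08-30 22:00 + 8 h = 2034-08-31 06:00.
2034-08-31 06:00 + 8 h = 2034-08-31 14:00.
2034-08-31 14:00 + 8 h = 2034-08-31 22:00.
2034-08-31 22:00 + 8 h = 2034-09-01 06:00.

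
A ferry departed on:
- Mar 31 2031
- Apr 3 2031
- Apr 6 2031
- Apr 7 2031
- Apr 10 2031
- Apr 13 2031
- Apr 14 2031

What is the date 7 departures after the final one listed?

Every event lands on a Monday or Thursday or Sunday (gaps cycle 3, 3, 1, 3, 3, 1).
So the schedule is: every Monday, Thursday and Sunday.
The following Thursday is Apr 17 2031.
Next Sunday: Apr 20 2031.
Next Monday: Apr 21 2031.
The following Thursday is Apr 24 2031.
The following Sunday is Apr 27 2031.
Next Monday: Apr 28 2031.
Next Thursday: May 1 2031.

May 1 2031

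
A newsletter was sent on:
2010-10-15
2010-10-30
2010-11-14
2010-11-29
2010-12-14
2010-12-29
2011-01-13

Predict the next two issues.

Every event comes 15 days after the last (15, 15, 15, 15, 15, 15).
2011-01-13 + 15 days = 2011-01-28.
2011-01-28 + 15 days = 2011-02-12.

2011-01-28, 2011-02-12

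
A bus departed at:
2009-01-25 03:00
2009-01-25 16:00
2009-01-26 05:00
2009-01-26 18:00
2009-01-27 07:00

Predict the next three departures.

2009-01-27 20:00, 2009-01-28 09:00, 2009-01-28 22:00

Spacing: 13, 13, 13, 13 h — constant 13 h.
2009-01-27 07:00 + 13 h = 2009-01-27 20:00.
2009-01-27 20:00 + 13 h = 2009-01-28 09:00.
2009-01-28 09:00 + 13 h = 2009-01-28 22:00.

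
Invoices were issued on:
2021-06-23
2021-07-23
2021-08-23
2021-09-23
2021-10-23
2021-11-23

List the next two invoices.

2021-12-23, 2022-01-23

Each date is the 23rd; the gaps (30, 31, 31, 30, 31) track the month lengths.
The rule is the 23rd of each month.
Next: December 2021 → 2021-12-23.
January 2022: 2022-01-23.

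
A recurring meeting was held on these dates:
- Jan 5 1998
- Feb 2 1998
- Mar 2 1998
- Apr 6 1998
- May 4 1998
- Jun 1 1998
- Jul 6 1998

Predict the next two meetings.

These are Mondays at 28- or 35-day spacing (28, 28, 35, 28, 28, 35).
The pattern: 1st Monday of the month.
1st Monday of August 1998: Aug 3 1998.
1st Monday of September 1998: Sep 7 1998.

Aug 3 1998, Sep 7 1998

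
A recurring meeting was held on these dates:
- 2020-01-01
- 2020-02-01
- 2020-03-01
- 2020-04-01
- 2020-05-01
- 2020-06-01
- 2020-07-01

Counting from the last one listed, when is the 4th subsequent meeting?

Gaps: 31, 29, 31, 30, 31, 30 days — not constant. Every event is on the 1st of the month.
Pattern: the 1st of each month.
August 2020: 2020-08-01.
September 2020: 2020-09-01.
Next: October 2020 → 2020-10-01.
Next: November 2020 → 2020-11-01.

2020-11-01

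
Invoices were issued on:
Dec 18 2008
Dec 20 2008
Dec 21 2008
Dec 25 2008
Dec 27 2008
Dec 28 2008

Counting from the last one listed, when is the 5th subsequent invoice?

Gaps: 2, 1, 4, 2, 1 days — not constant, but cyclic with period 3.
The events fall on every Thursday, Saturday and Sunday.
The following Thursday is Jan 1 2009.
Next Saturday: Jan 3 2009.
The following Sunday is Jan 4 2009.
Next Thursday: Jan 8 2009.
The following Saturday is Jan 10 2009.

Jan 10 2009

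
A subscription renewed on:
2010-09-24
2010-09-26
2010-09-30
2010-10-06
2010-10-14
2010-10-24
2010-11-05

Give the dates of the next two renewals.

The spacing grows by 2 each time: 2, 4, 6, 8, 10, 12 days.
Next gap: 14 days. 2010-11-05 + 14 days = 2010-11-19.
Next gap: 16 days. 2010-11-19 + 16 days = 2010-12-05.

2010-11-19, 2010-12-05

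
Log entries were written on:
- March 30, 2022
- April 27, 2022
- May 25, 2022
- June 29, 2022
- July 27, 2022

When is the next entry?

These are Wednesdays with 28, 28, 35, 28-day gaps.
Each is the final Wednesday of its month — March 30, 2022 is past the 28th, so '4th Wednesday' doesn't fit.
August 2022 ends with Wednesday August 31, 2022.

August 31, 2022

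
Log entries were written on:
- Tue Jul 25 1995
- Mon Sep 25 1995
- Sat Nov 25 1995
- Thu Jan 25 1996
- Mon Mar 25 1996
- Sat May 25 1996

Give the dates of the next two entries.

The day-of-month is always 25 (62, 61, 61, 60, 61 days between events).
So this recurs on the 25th of every 2 months.
July 1996: Thu Jul 25 1996.
Next: September 1996 → Wed Sep 25 1996.

Thu Jul 25 1996, Wed Sep 25 1996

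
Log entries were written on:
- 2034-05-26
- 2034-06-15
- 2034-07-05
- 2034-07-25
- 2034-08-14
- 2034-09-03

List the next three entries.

The spacing is 20, 20, 20, 20, 20 days — always 20 days.
2034-09-03 + 20 days = 2034-09-23.
2034-09-23 + 20 days = 2034-10-13.
2034-10-13 + 20 days = 2034-11-02.

2034-09-23, 2034-10-13, 2034-11-02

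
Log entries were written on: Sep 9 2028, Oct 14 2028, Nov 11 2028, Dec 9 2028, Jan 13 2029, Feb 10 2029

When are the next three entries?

These are Saturdays at 28- or 35-day spacing (35, 28, 28, 35, 28).
The pattern: 2nd Saturday of the month.
March 2029 — 2nd Saturday is Mar 10 2029.
April 2029 — 2nd Saturday is Apr 14 2029.
2nd Saturday of May 2029: May 12 2029.

Mar 10 2029, Apr 14 2029, May 12 2029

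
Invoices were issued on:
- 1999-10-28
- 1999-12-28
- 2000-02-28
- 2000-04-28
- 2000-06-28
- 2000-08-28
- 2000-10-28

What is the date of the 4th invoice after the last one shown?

2001-06-28

Each date is the 28th; the gaps (61, 62, 60, 61, 61, 61) track the month lengths.
The rule is the 28th of every 2 months.
Next: December 2000 → 2000-12-28.
Next: February 2001 → 2001-02-28.
Next: April 2001 → 2001-04-28.
June 2001: 2001-06-28.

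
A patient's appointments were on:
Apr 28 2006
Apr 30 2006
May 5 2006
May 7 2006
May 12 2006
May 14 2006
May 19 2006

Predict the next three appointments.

May 21 2006, May 26 2006, May 28 2006

Gaps: 2, 5, 2, 5, 2, 5 days — not constant, but cyclic with period 2.
The events fall on every Friday and Sunday.
Next Sunday: May 21 2006.
Next Friday: May 26 2006.
The following Sunday is May 28 2006.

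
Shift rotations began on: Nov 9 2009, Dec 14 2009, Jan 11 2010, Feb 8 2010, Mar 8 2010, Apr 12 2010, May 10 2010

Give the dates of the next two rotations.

Jun 14 2010, Jul 12 2010

Gaps: 35, 28, 28, 28, 35, 28 days — a mix of 28 and 35. Every date is a Monday.
Each is the 2nd Monday of its month.
2nd Monday of June 2010: Jun 14 2010.
2nd Monday of July 2010: Jul 12 2010.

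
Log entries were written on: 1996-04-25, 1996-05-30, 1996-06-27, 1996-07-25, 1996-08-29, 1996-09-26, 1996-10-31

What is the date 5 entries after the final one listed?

1997-03-27

All Thursdays; the gaps (35, 28, 28, 35, 28, 35) vary with month length.
This is the last Thursday of each month.
November 1996 ends with Thursday 1996-11-28.
Last Thursday of December 1996: 1996-12-26.
Last Thursday of January 1997: 1997-01-30.
Last Thursday of February 1997: 1997-02-27.
Last Thursday of March 1997: 1997-03-27.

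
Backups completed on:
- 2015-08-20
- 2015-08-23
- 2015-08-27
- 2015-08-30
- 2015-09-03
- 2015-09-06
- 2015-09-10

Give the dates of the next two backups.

The gap pattern 3, 4, 3, 4, 3, 4 repeats every 2 events.
These are the Thursdays and Sundays of each week.
The following Sunday is 2015-09-13.
The following Thursday is 2015-09-17.

2015-09-13, 2015-09-17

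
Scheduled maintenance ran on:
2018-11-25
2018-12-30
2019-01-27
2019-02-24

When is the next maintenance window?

2019-03-31

Every date is a Sunday; gaps 35, 28, 28 days.
Each is the last Sunday of its month (at least one falls on the 29th or later, ruling out '4th Sunday').
March 2019 ends with Sunday 2019-03-31.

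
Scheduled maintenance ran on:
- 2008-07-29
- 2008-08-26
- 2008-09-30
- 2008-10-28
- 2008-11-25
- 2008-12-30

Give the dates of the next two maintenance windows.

These are Tuesdays with 28, 35, 28, 28, 35-day gaps.
Each is the final Tuesday of its month — 2008-07-29 is past the 28th, so '4th Tuesday' doesn't fit.
Last Tuesday of January 2009: 2009-01-27.
Last Tuesday of February 2009: 2009-02-24.

2009-01-27, 2009-02-24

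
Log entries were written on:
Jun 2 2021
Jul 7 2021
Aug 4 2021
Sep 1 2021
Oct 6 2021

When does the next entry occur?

Nov 3 2021

All dates are Wednesdays, 35, 28, 28, 35 days apart.
Specifically, the 1st Wednesday of each month.
November 2021 — 1st Wednesday is Nov 3 2021.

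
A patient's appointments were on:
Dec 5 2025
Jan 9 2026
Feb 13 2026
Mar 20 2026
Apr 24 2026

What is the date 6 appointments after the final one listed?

Nov 20 2026

Gaps between consecutive events: 35, 35, 35, 35 days — a constant 35-day interval.
Apr 24 2026 + 35 days = May 29 2026.
May 29 2026 + 35 days = Jul 3 2026.
Jul 3 2026 + 35 days = Aug 7 2026.
Aug 7 2026 + 35 days = Sep 11 2026.
Sep 11 2026 + 35 days = Oct 16 2026.
Oct 16 2026 + 35 days = Nov 20 2026.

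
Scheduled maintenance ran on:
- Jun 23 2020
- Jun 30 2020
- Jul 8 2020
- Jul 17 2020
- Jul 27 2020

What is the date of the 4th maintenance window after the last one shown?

Gaps: 7, 8, 9, 10 days — each gap is 1 larger than the previous one.
Next gap: 11 days. Jul 27 2020 + 11 days = Aug 7 2020.
Next gap: 12 days. Aug 7 2020 + 12 days = Aug 19 2020.
Next gap: 13 days. Aug 19 2020 + 13 days = Sep 1 2020.
Next gap: 14 days. Sep 1 2020 + 14 days = Sep 15 2020.

Sep 15 2020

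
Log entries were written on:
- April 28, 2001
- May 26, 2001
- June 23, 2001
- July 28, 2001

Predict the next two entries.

All dates are Saturdays, 28, 28, 35 days apart.
Specifically, the 4th Saturday of each month.
August 2001 — 4th Saturday is August 25, 2001.
4th Saturday of September 2001: September 22, 2001.

August 25, 2001; September 22, 2001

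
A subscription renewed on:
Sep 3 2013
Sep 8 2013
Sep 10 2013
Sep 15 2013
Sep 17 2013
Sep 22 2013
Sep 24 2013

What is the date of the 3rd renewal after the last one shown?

Oct 6 2013

The gap pattern 5, 2, 5, 2, 5, 2 repeats every 2 events.
These are the Tuesdays and Sundays of each week.
The following Sunday is Sep 29 2013.
Next Tuesday: Oct 1 2013.
The following Sunday is Oct 6 2013.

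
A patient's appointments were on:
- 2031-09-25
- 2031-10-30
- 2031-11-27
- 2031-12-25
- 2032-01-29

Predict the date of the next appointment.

All Thursdays; the gaps (35, 28, 28, 35) vary with month length.
This is the last Thursday of each month.
Last Thursday of February 2032: 2032-02-26.

2032-02-26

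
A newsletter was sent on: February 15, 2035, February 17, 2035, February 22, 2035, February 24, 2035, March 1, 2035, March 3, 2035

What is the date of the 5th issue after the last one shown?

March 22, 2035

The gap pattern 2, 5, 2, 5, 2 repeats every 2 events.
These are the Thursdays and Saturdays of each week.
The following Thursday is March 8, 2035.
Next Saturday: March 10, 2035.
The following Thursday is March 15, 2035.
The following Saturday is March 17, 2035.
Next Thursday: March 22, 2035.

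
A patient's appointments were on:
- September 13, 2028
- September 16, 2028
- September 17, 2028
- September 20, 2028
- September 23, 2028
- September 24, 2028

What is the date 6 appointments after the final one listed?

The gap pattern 3, 1, 3, 3, 1 repeats every 3 events.
These are the Wednesdays, Saturdays and Sundays of each week.
The following Wednesday is September 27, 2028.
The following Saturday is September 30, 2028.
The following Sunday is October 1, 2028.
The following Wednesday is October 4, 2028.
Next Saturday: October 7, 2028.
The following Sunday is October 8, 2028.

October 8, 2028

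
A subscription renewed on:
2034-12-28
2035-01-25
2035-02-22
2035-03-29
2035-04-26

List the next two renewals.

2035-05-31, 2035-06-28

Every date is a Thursday; gaps 28, 28, 35, 28 days.
Each is the last Thursday of its month (at least one falls on the 29th or later, ruling out '4th Thursday').
May 2035 ends with Thursday 2035-05-31.
June 2035 ends with Thursday 2035-06-28.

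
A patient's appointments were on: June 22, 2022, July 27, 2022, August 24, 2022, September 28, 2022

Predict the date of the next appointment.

These are Wednesdays at 28- or 35-day spacing (35, 28, 35).
The pattern: 4th Wednesday of the month.
October 2022 — 4th Wednesday is October 26, 2022.

October 26, 2022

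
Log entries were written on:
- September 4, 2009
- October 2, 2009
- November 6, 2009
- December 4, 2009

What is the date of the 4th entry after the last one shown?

Gaps: 28, 35, 28 days — a mix of 28 and 35. Every date is a Friday.
Each is the 1st Friday of its month.
1st Friday of January 2010: January 1, 2010.
1st Friday of February 2010: February 5, 2010.
1st Friday of March 2010: March 5, 2010.
April 2010 — 1st Friday is April 2, 2010.

April 2, 2010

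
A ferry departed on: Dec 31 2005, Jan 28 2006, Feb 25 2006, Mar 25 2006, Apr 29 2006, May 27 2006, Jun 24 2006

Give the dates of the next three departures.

Jul 29 2006, Aug 26 2006, Sep 30 2006

Every date is a Saturday; gaps 28, 28, 28, 35, 28, 28 days.
Each is the last Saturday of its month (at least one falls on the 29th or later, ruling out '4th Saturday').
Last Saturday of July 2006: Jul 29 2006.
August 2006 ends with Saturday Aug 26 2006.
Last Saturday of September 2006: Sep 30 2006.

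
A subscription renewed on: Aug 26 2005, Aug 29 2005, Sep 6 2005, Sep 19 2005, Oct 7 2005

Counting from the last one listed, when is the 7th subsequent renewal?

Intervals are 3, 8, 13, 18 days — an arithmetic progression with common difference 5.
Next gap: 23 days. Oct 7 2005 + 23 days = Oct 30 2005.
Next gap: 28 days. Oct 30 2005 + 28 days = Nov 27 2005.
Next gap: 33 days. Nov 27 2005 + 33 days = Dec 30 2005.
Next gap: 38 days. Dec 30 2005 + 38 days = Feb 6 2006.
Next gap: 43 days. Feb 6 2006 + 43 days = Mar 21 2006.
Next gap: 48 days. Mar 21 2006 + 48 days = May 8 2006.
Next gap: 53 days. May 8 2006 + 53 days = Jun 30 2006.

Jun 30 2006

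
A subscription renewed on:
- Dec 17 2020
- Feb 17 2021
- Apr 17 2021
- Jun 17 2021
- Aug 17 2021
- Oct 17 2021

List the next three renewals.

Dec 17 2021, Feb 17 2022, Apr 17 2022

Gaps: 62, 59, 61, 61, 61 days — not constant. Every event is on the 17th of the month.
Pattern: the 17th of every 2 months.
Next: December 2021 → Dec 17 2021.
Next: February 2022 → Feb 17 2022.
Next: April 2022 → Apr 17 2022.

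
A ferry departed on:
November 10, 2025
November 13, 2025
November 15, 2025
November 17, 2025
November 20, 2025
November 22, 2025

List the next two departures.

November 24, 2025; November 27, 2025

Every event lands on a Monday or Thursday or Saturday (gaps cycle 3, 2, 2, 3, 2).
So the schedule is: every Monday, Thursday and Saturday.
Next Monday: November 24, 2025.
The following Thursday is November 27, 2025.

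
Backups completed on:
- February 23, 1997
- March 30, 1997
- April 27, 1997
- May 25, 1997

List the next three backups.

June 29, 1997; July 27, 1997; August 31, 1997

Every date is a Sunday; gaps 35, 28, 28 days.
Each is the last Sunday of its month (at least one falls on the 29th or later, ruling out '4th Sunday').
Last Sunday of June 1997: June 29, 1997.
Last Sunday of July 1997: July 27, 1997.
August 1997 ends with Sunday August 31, 1997.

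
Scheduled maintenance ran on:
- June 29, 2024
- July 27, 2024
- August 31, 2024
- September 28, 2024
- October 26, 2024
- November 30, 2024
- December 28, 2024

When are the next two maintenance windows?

January 25, 2025; February 22, 2025

Every date is a Saturday; gaps 28, 35, 28, 28, 35, 28 days.
Each is the last Saturday of its month (at least one falls on the 29th or later, ruling out '4th Saturday').
Last Saturday of January 2025: January 25, 2025.
February 2025 ends with Saturday February 22, 2025.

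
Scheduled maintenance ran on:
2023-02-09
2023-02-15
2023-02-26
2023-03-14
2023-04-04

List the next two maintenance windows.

The spacing grows by 5 each time: 6, 11, 16, 21 days.
Next gap: 26 days. 2023-04-04 + 26 days = 2023-04-30.
Next gap: 31 days. 2023-04-30 + 31 days = 2023-05-31.

2023-04-30, 2023-05-31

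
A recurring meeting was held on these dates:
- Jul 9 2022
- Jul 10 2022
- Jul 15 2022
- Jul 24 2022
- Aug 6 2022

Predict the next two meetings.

The spacing grows by 4 each time: 1, 5, 9, 13 days.
Next gap: 17 days. Aug 6 2022 + 17 days = Aug 23 2022.
Next gap: 21 days. Aug 23 2022 + 21 days = Sep 13 2022.

Aug 23 2022, Sep 13 2022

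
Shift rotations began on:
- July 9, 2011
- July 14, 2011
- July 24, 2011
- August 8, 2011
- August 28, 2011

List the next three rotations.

September 22, 2011; October 22, 2011; November 26, 2011

Gaps: 5, 10, 15, 20 days — each gap is 5 larger than the previous one.
Next gap: 25 days. August 28, 2011 + 25 days = September 22, 2011.
Next gap: 30 days. September 22, 2011 + 30 days = October 22, 2011.
Next gap: 35 days. October 22, 2011 + 35 days = November 26, 2011.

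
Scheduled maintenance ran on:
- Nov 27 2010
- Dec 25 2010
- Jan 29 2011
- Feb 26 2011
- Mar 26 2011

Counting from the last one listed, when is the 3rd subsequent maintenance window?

Jun 25 2011

These are Saturdays with 28, 35, 28, 28-day gaps.
Each is the final Saturday of its month — Jan 29 2011 is past the 28th, so '4th Saturday' doesn't fit.
April 2011 ends with Saturday Apr 30 2011.
Last Saturday of May 2011: May 28 2011.
Last Saturday of June 2011: Jun 25 2011.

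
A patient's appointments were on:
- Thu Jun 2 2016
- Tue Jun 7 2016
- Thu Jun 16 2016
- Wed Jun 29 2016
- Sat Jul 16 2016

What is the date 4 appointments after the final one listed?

Gaps: 5, 9, 13, 17 days — each gap is 4 larger than the previous one.
Next gap: 21 days. Sat Jul 16 2016 + 21 days = Sat Aug 6 2016.
Next gap: 25 days. Sat Aug 6 2016 + 25 days = Wed Aug 31 2016.
Next gap: 29 days. Wed Aug 31 2016 + 29 days = Thu Sep 29 2016.
Next gap: 33 days. Thu Sep 29 2016 + 33 days = Tue Nov 1 2016.

Tue Nov 1 2016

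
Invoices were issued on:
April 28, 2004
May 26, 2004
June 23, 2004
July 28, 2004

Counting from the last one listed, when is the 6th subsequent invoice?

January 26, 2005

All dates are Wednesdays, 28, 28, 35 days apart.
Specifically, the 4th Wednesday of each month.
4th Wednesday of August 2004: August 25, 2004.
4th Wednesday of September 2004: September 22, 2004.
4th Wednesday of October 2004: October 27, 2004.
November 2004 — 4th Wednesday is November 24, 2004.
4th Wednesday of December 2004: December 22, 2004.
4th Wednesday of January 2005: January 26, 2005.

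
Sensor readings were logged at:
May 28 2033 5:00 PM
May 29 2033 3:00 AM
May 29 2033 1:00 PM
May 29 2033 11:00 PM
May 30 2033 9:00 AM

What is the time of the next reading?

Gaps: 10, 10, 10, 10 hours — each event is 10 hours after the previous one.
May 30 2033 9:00 AM + 10 h = May 30 2033 7:00 PM.

May 30 2033 7:00 PM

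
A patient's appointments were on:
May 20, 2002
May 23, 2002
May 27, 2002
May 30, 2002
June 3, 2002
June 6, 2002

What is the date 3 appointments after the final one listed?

June 17, 2002

Gaps: 3, 4, 3, 4, 3 days — not constant, but cyclic with period 2.
The events fall on every Monday and Thursday.
Next Monday: June 10, 2002.
Next Thursday: June 13, 2002.
Next Monday: June 17, 2002.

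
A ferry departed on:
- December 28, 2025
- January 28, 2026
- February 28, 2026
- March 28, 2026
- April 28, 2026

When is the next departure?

May 28, 2026

Each date is the 28th; the gaps (31, 31, 28, 31) track the month lengths.
The rule is the 28th of each month.
Next: May 2026 → May 28, 2026.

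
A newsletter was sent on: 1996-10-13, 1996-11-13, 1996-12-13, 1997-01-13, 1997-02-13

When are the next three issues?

1997-03-13, 1997-04-13, 1997-05-13

The day-of-month is always 13 (31, 30, 31, 31 days between events).
So this recurs on the 13th of each month.
March 1997: 1997-03-13.
April 1997: 1997-04-13.
May 1997: 1997-05-13.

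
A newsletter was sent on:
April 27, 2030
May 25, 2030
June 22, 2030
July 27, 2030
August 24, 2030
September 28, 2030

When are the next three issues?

All dates are Saturdays, 28, 28, 35, 28, 35 days apart.
Specifically, the 4th Saturday of each month.
4th Saturday of October 2030: October 26, 2030.
4th Saturday of November 2030: November 23, 2030.
December 2030 — 4th Saturday is December 28, 2030.

October 26, 2030; November 23, 2030; December 28, 2030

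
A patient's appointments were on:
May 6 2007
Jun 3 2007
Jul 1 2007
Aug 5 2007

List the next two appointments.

Sep 2 2007, Oct 7 2007

All dates are Sundays, 28, 28, 35 days apart.
Specifically, the 1st Sunday of each month.
1st Sunday of September 2007: Sep 2 2007.
1st Sunday of October 2007: Oct 7 2007.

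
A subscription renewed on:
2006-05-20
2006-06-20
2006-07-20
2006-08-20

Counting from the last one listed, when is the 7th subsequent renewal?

2007-03-20

Gaps: 31, 30, 31 days — not constant. Every event is on the 20th of the month.
Pattern: the 20th of each month.
Next: September 2006 → 2006-09-20.
Next: October 2006 → 2006-10-20.
November 2006: 2006-11-20.
Next: December 2006 → 2006-12-20.
Next: January 2007 → 2007-01-20.
Next: February 2007 → 2007-02-20.
March 2007: 2007-03-20.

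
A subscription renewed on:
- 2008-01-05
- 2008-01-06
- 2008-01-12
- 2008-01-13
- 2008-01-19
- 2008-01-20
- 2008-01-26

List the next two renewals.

2008-01-27, 2008-02-02

Gaps: 1, 6, 1, 6, 1, 6 days — not constant, but cyclic with period 2.
The events fall on every Saturday and Sunday.
The following Sunday is 2008-01-27.
Next Saturday: 2008-02-02.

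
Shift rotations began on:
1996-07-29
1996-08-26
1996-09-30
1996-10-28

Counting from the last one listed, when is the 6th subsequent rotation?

1997-04-28

All Mondays; the gaps (28, 35, 28) vary with month length.
This is the last Monday of each month.
Last Monday of November 1996: 1996-11-25.
Last Monday of December 1996: 1996-12-30.
January 1997 ends with Monday 1997-01-27.
February 1997 ends with Monday 1997-02-24.
Last Monday of March 1997: 1997-03-31.
Last Monday of April 1997: 1997-04-28.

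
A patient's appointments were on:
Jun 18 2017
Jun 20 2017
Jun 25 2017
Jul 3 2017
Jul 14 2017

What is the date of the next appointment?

Intervals are 2, 5, 8, 11 days — an arithmetic progression with common difference 3.
Next gap: 14 days. Jul 14 2017 + 14 days = Jul 28 2017.

Jul 28 2017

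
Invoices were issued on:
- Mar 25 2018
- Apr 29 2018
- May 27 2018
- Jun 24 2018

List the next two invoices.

All Sundays; the gaps (35, 28, 28) vary with month length.
This is the last Sunday of each month.
July 2018 ends with Sunday Jul 29 2018.
August 2018 ends with Sunday Aug 26 2018.

Jul 29 2018, Aug 26 2018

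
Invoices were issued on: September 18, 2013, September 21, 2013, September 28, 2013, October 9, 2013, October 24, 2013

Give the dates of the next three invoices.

November 12, 2013; December 5, 2013; January 1, 2014

Intervals are 3, 7, 11, 15 days — an arithmetic progression with common difference 4.
Next gap: 19 days. October 24, 2013 + 19 days = November 12, 2013.
Next gap: 23 days. November 12, 2013 + 23 days = December 5, 2013.
Next gap: 27 days. December 5, 2013 + 27 days = January 1, 2014.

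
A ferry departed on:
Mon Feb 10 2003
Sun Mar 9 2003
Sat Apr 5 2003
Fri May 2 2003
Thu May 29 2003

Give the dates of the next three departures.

Every event comes 27 days after the last (27, 27, 27, 27).
Thu May 29 2003 + 27 days = Wed Jun 25 2003.
Wed Jun 25 2003 + 27 days = Tue Jul 22 2003.
Tue Jul 22 2003 + 27 days = Mon Aug 18 2003.

Wed Jun 25 2003, Tue Jul 22 2003, Mon Aug 18 2003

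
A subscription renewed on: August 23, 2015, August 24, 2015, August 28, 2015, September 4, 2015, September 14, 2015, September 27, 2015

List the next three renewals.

The spacing grows by 3 each time: 1, 4, 7, 10, 13 days.
Next gap: 16 days. September 27, 2015 + 16 days = October 13, 2015.
Next gap: 19 days. October 13, 2015 + 19 days = November 1, 2015.
Next gap: 22 days. November 1, 2015 + 22 days = November 23, 2015.

October 13, 2015; November 1, 2015; November 23, 2015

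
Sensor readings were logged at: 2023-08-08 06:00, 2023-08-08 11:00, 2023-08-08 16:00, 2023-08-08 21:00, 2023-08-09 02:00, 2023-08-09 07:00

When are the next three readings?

2023-08-09 12:00, 2023-08-09 17:00, 2023-08-09 22:00

Spacing: 5, 5, 5, 5, 5 h — constant 5 h.
2023-08-09 07:00 + 5 h = 2023-08-09 12:00.
2023-08-09 12:00 + 5 h = 2023-08-09 17:00.
2023-08-09 17:00 + 5 h = 2023-08-09 22:00.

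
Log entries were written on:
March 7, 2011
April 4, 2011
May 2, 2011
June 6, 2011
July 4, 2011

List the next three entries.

August 1, 2011; September 5, 2011; October 3, 2011

These are Mondays at 28- or 35-day spacing (28, 28, 35, 28).
The pattern: 1st Monday of the month.
August 2011 — 1st Monday is August 1, 2011.
September 2011 — 1st Monday is September 5, 2011.
October 2011 — 1st Monday is October 3, 2011.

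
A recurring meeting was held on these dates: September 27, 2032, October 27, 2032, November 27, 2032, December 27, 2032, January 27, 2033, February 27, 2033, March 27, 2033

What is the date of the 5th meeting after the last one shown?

The day-of-month is always 27 (30, 31, 30, 31, 31, 28 days between events).
So this recurs on the 27th of each month.
Next: April 2033 → April 27, 2033.
May 2033: May 27, 2033.
Next: June 2033 → June 27, 2033.
July 2033: July 27, 2033.
Next: August 2033 → August 27, 2033.

August 27, 2033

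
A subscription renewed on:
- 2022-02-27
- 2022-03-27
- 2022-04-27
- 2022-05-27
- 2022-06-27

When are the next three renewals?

The day-of-month is always 27 (28, 31, 30, 31 days between events).
So this recurs on the 27th of each month.
Next: July 2022 → 2022-07-27.
Next: August 2022 → 2022-08-27.
Next: September 2022 → 2022-09-27.

2022-07-27, 2022-08-27, 2022-09-27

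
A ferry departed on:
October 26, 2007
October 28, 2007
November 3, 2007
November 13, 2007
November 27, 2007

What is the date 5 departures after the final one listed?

April 5, 2008

Intervals are 2, 6, 10, 14 days — an arithmetic progression with common difference 4.
Next gap: 18 days. November 27, 2007 + 18 days = December 15, 2007.
Next gap: 22 days. December 15, 2007 + 22 days = January 6, 2008.
Next gap: 26 days. January 6, 2008 + 26 days = February 1, 2008.
Next gap: 30 days. February 1, 2008 + 30 days = March 2, 2008.
Next gap: 34 days. March 2, 2008 + 34 days = April 5, 2008.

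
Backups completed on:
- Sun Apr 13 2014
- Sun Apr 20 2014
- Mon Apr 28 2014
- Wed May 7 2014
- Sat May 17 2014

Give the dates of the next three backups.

The spacing grows by 1 each time: 7, 8, 9, 10 days.
Next gap: 11 days. Sat May 17 2014 + 11 days = Wed May 28 2014.
Next gap: 12 days. Wed May 28 2014 + 12 days = Mon Jun 9 2014.
Next gap: 13 days. Mon Jun 9 2014 + 13 days = Sun Jun 22 2014.

Wed May 28 2014, Mon Jun 9 2014, Sun Jun 22 2014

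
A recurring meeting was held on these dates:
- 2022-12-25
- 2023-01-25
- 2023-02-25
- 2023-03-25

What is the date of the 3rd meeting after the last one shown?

2023-06-25

The day-of-month is always 25 (31, 31, 28 days between events).
So this recurs on the 25th of each month.
Next: April 2023 → 2023-04-25.
May 2023: 2023-05-25.
June 2023: 2023-06-25.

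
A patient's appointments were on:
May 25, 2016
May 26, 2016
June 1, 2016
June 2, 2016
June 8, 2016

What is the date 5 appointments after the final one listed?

Every event lands on a Wednesday or Thursday (gaps cycle 1, 6, 1, 6).
So the schedule is: every Wednesday and Thursday.
Next Thursday: June 9, 2016.
The following Wednesday is June 15, 2016.
The following Thursday is June 16, 2016.
The following Wednesday is June 22, 2016.
The following Thursday is June 23, 2016.

June 23, 2016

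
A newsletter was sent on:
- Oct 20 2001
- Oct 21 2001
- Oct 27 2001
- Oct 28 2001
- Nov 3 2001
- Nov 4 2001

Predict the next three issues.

Gaps: 1, 6, 1, 6, 1 days — not constant, but cyclic with period 2.
The events fall on every Saturday and Sunday.
The following Saturday is Nov 10 2001.
Next Sunday: Nov 11 2001.
Next Saturday: Nov 17 2001.

Nov 10 2001, Nov 11 2001, Nov 17 2001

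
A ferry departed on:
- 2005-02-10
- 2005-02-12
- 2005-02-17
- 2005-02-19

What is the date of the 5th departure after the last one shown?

2005-03-10

Every event lands on a Thursday or Saturday (gaps cycle 2, 5, 2).
So the schedule is: every Thursday and Saturday.
Next Thursday: 2005-02-24.
The following Saturday is 2005-02-26.
Next Thursday: 2005-03-03.
The following Saturday is 2005-03-05.
Next Thursday: 2005-03-10.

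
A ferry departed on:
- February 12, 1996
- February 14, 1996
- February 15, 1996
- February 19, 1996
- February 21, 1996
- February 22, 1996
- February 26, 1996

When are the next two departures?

Gaps: 2, 1, 4, 2, 1, 4 days — not constant, but cyclic with period 3.
The events fall on every Monday, Wednesday and Thursday.
The following Wednesday is February 28, 1996.
The following Thursday is February 29, 1996.

February 28, 1996; February 29, 1996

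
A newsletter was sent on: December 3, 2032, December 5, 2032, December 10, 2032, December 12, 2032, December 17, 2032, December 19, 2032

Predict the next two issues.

Every event lands on a Friday or Sunday (gaps cycle 2, 5, 2, 5, 2).
So the schedule is: every Friday and Sunday.
Next Friday: December 24, 2032.
Next Sunday: December 26, 2032.

December 24, 2032; December 26, 2032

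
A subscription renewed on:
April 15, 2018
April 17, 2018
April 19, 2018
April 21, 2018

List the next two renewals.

Every event comes 2 days after the last (2, 2, 2).
April 21, 2018 + 2 days = April 23, 2018.
April 23, 2018 + 2 days = April 25, 2018.

April 23, 2018; April 25, 2018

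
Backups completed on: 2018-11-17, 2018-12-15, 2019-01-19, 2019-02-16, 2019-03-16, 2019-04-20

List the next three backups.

2019-05-18, 2019-06-15, 2019-07-20

These are Saturdays at 28- or 35-day spacing (28, 35, 28, 28, 35).
The pattern: 3rd Saturday of the month.
3rd Saturday of May 2019: 2019-05-18.
June 2019 — 3rd Saturday is 2019-06-15.
July 2019 — 3rd Saturday is 2019-07-20.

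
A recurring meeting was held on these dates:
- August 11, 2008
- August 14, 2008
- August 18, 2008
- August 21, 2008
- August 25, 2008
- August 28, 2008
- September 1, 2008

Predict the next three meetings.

September 4, 2008; September 8, 2008; September 11, 2008

The gap pattern 3, 4, 3, 4, 3, 4 repeats every 2 events.
These are the Mondays and Thursdays of each week.
The following Thursday is September 4, 2008.
The following Monday is September 8, 2008.
The following Thursday is September 11, 2008.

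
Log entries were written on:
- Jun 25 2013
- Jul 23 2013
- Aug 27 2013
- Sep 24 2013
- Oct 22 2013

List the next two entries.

All dates are Tuesdays, 28, 35, 28, 28 days apart.
Specifically, the 4th Tuesday of each month.
November 2013 — 4th Tuesday is Nov 26 2013.
4th Tuesday of December 2013: Dec 24 2013.

Nov 26 2013, Dec 24 2013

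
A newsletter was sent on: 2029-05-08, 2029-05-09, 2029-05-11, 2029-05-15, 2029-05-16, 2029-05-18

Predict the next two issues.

Every event lands on a Tuesday or Wednesday or Friday (gaps cycle 1, 2, 4, 1, 2).
So the schedule is: every Tuesday, Wednesday and Friday.
The following Tuesday is 2029-05-22.
The following Wednesday is 2029-05-23.

2029-05-22, 2029-05-23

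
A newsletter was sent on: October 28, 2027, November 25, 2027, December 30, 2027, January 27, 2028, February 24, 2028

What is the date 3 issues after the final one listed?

Every date is a Thursday; gaps 28, 35, 28, 28 days.
Each is the last Thursday of its month (at least one falls on the 29th or later, ruling out '4th Thursday').
March 2028 ends with Thursday March 30, 2028.
April 2028 ends with Thursday April 27, 2028.
Last Thursday of May 2028: May 25, 2028.

May 25, 2028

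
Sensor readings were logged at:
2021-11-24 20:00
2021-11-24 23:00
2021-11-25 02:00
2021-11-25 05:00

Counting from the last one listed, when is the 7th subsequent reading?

Spacing: 3, 3, 3 h — constant 3 h.
2021-11-25 05:00 + 3 h = 2021-11-25 08:00.
2021-11-25 08:00 + 3 h = 2021-11-25 11:00.
2021-11-25 11:00 + 3 h = 2021-11-25 14:00.
2021-11-25 14:00 + 3 h = 2021-11-25 17:00.
2021-11-25 17:00 + 3 h = 2021-11-25 20:00.
2021-11-25 20:00 + 3 h = 2021-11-25 23:00.
2021-11-25 23:00 + 3 h = 2021-11-26 02:00.

2021-11-26 02:00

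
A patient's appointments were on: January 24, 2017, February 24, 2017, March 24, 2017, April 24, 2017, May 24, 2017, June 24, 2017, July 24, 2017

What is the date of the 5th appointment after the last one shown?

Gaps: 31, 28, 31, 30, 31, 30 days — not constant. Every event is on the 24th of the month.
Pattern: the 24th of each month.
Next: August 2017 → August 24, 2017.
September 2017: September 24, 2017.
October 2017: October 24, 2017.
Next: November 2017 → November 24, 2017.
December 2017: December 24, 2017.

December 24, 2017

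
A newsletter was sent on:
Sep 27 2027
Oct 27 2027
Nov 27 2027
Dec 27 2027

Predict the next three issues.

Each date is the 27th; the gaps (30, 31, 30) track the month lengths.
The rule is the 27th of each month.
Next: January 2028 → Jan 27 2028.
Next: February 2028 → Feb 27 2028.
Next: March 2028 → Mar 27 2028.

Jan 27 2028, Feb 27 2028, Mar 27 2028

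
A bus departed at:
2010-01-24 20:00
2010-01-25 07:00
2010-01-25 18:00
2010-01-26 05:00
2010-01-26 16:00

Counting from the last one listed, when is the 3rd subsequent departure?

2010-01-28 01:00

The interval is a steady 11 hours (11, 11, 11, 11).
2010-01-26 16:00 + 11 h = 2010-01-27 03:00.
2010-01-27 03:00 + 11 h = 2010-01-27 14:00.
2010-01-27 14:00 + 11 h = 2010-01-28 01:00.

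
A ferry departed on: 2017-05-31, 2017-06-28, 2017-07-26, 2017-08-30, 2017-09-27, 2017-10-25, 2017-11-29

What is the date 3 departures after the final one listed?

2018-02-28

These are Wednesdays with 28, 28, 35, 28, 28, 35-day gaps.
Each is the final Wednesday of its month — 2017-05-31 is past the 28th, so '4th Wednesday' doesn't fit.
Last Wednesday of December 2017: 2017-12-27.
January 2018 ends with Wednesday 2018-01-31.
February 2018 ends with Wednesday 2018-02-28.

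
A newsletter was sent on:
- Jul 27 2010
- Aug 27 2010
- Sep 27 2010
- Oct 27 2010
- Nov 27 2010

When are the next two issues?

The day-of-month is always 27 (31, 31, 30, 31 days between events).
So this recurs on the 27th of each month.
December 2010: Dec 27 2010.
Next: January 2011 → Jan 27 2011.

Dec 27 2010, Jan 27 2011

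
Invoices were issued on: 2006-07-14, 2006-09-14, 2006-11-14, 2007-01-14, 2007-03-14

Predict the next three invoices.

2007-05-14, 2007-07-14, 2007-09-14

The day-of-month is always 14 (62, 61, 61, 59 days between events).
So this recurs on the 14th of every 2 months.
May 2007: 2007-05-14.
July 2007: 2007-07-14.
Next: September 2007 → 2007-09-14.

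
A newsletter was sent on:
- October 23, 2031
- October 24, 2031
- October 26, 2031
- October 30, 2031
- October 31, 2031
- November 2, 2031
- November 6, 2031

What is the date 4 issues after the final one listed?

Every event lands on a Thursday or Friday or Sunday (gaps cycle 1, 2, 4, 1, 2, 4).
So the schedule is: every Thursday, Friday and Sunday.
Next Friday: November 7, 2031.
The following Sunday is November 9, 2031.
The following Thursday is November 13, 2031.
Next Friday: November 14, 2031.

November 14, 2031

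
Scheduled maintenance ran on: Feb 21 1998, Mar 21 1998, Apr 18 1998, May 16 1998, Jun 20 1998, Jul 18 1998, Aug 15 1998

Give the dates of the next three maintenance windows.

Sep 19 1998, Oct 17 1998, Nov 21 1998

All dates are Saturdays, 28, 28, 28, 35, 28, 28 days apart.
Specifically, the 3rd Saturday of each month.
3rd Saturday of September 1998: Sep 19 1998.
3rd Saturday of October 1998: Oct 17 1998.
November 1998 — 3rd Saturday is Nov 21 1998.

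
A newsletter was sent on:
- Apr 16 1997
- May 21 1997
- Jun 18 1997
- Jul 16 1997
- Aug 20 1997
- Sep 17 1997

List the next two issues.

These are Wednesdays at 28- or 35-day spacing (35, 28, 28, 35, 28).
The pattern: 3rd Wednesday of the month.
October 1997 — 3rd Wednesday is Oct 15 1997.
November 1997 — 3rd Wednesday is Nov 19 1997.

Oct 15 1997, Nov 19 1997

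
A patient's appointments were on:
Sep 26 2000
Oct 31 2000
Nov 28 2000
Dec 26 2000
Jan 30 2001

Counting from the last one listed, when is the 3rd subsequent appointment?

Apr 24 2001

All Tuesdays; the gaps (35, 28, 28, 35) vary with month length.
This is the last Tuesday of each month.
February 2001 ends with Tuesday Feb 27 2001.
March 2001 ends with Tuesday Mar 27 2001.
Last Tuesday of April 2001: Apr 24 2001.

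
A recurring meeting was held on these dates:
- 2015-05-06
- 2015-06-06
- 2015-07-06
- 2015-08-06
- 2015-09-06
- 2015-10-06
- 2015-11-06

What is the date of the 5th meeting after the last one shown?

The day-of-month is always 6 (31, 30, 31, 31, 30, 31 days between events).
So this recurs on the 6th of each month.
Next: December 2015 → 2015-12-06.
Next: January 2016 → 2016-01-06.
Next: February 2016 → 2016-02-06.
Next: March 2016 → 2016-03-06.
Next: April 2016 → 2016-04-06.

2016-04-06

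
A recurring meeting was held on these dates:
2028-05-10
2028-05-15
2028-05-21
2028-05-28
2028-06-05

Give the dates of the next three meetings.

The spacing grows by 1 each time: 5, 6, 7, 8 days.
Next gap: 9 days. 2028-06-05 + 9 days = 2028-06-14.
Next gap: 10 days. 2028-06-14 + 10 days = 2028-06-24.
Next gap: 11 days. 2028-06-24 + 11 days = 2028-07-05.

2028-06-14, 2028-06-24, 2028-07-05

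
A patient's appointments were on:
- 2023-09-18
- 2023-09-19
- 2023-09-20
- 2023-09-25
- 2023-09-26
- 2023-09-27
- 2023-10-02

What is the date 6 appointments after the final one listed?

2023-10-16

Every event lands on a Monday or Tuesday or Wednesday (gaps cycle 1, 1, 5, 1, 1, 5).
So the schedule is: every Monday, Tuesday and Wednesday.
The following Tuesday is 2023-10-03.
The following Wednesday is 2023-10-04.
Next Monday: 2023-10-09.
The following Tuesday is 2023-10-10.
Next Wednesday: 2023-10-11.
Next Monday: 2023-10-16.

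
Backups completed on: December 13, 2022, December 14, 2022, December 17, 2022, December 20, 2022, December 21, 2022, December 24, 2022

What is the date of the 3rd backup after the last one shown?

December 31, 2022

Every event lands on a Tuesday or Wednesday or Saturday (gaps cycle 1, 3, 3, 1, 3).
So the schedule is: every Tuesday, Wednesday and Saturday.
Next Tuesday: December 27, 2022.
The following Wednesday is December 28, 2022.
Next Saturday: December 31, 2022.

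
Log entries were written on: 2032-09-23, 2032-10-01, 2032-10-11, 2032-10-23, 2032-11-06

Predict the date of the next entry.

Gaps: 8, 10, 12, 14 days — each gap is 2 larger than the previous one.
Next gap: 16 days. 2032-11-06 + 16 days = 2032-11-22.

2032-11-22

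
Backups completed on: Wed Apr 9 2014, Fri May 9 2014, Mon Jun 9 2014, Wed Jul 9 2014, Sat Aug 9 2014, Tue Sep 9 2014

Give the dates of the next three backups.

Thu Oct 9 2014, Sun Nov 9 2014, Tue Dec 9 2014

Each date is the 9th; the gaps (30, 31, 30, 31, 31) track the month lengths.
The rule is the 9th of each month.
October 2014: Thu Oct 9 2014.
Next: November 2014 → Sun Nov 9 2014.
December 2014: Tue Dec 9 2014.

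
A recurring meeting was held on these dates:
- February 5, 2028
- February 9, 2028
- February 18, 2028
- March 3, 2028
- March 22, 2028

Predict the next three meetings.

April 15, 2028; May 14, 2028; June 17, 2028

Gaps: 4, 9, 14, 19 days — each gap is 5 larger than the previous one.
Next gap: 24 days. March 22, 2028 + 24 days = April 15, 2028.
Next gap: 29 days. April 15, 2028 + 29 days = May 14, 2028.
Next gap: 34 days. May 14, 2028 + 34 days = June 17, 2028.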